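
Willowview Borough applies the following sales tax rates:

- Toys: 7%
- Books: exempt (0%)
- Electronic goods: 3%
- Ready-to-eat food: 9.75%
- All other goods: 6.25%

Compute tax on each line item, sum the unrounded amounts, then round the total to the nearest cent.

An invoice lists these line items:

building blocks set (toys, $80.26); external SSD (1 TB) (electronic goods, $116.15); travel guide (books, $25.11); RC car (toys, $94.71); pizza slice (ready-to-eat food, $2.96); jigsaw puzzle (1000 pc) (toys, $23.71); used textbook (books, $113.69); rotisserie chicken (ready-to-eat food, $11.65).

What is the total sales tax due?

$18.82

Building blocks set $80.26: toys → 7% → $5.6182
External SSD (1 TB) $116.15: electronic goods → 3% → $3.4845
Travel guide $25.11: books → 0% → $0.00
RC car $94.71: toys → 7% → $6.6297
Pizza slice $2.96: ready-to-eat food → 9.75% → $0.2886
Jigsaw puzzle (1000 pc) $23.71: toys → 7% → $1.6597
Used textbook $113.69: books → 0% → $0.00
Rotisserie chicken $11.65: ready-to-eat food → 9.75% → $1.135875
Unrounded tax sum = $18.816575 → $18.82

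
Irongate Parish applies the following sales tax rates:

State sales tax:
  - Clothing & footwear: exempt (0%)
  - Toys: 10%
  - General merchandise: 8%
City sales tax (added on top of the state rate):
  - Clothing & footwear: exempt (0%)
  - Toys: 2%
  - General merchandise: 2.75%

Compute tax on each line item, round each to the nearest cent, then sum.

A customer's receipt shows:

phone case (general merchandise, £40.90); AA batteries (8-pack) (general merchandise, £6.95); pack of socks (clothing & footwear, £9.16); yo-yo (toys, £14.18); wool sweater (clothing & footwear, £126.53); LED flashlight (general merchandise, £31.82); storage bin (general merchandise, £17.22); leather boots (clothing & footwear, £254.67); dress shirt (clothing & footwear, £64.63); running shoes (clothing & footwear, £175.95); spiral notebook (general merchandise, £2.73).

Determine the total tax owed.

Phone case £40.90: general merchandise → 8% + 2.75% city = 10.75% → £4.40
AA batteries (8-pack) £6.95: general merchandise → 8% + 2.75% city = 10.75% → £0.75
Pack of socks £9.16: clothing & footwear → 0% + 0% city = 0% → £0.00
Yo-yo £14.18: toys → 10% + 2% city = 12% → £1.70
Wool sweater £126.53: clothing & footwear → 0% + 0% city = 0% → £0.00
LED flashlight £31.82: general merchandise → 8% + 2.75% city = 10.75% → £3.42
Storage bin £17.22: general merchandise → 8% + 2.75% city = 10.75% → £1.85
Leather boots £254.67: clothing & footwear → 0% + 0% city = 0% → £0.00
Dress shirt £64.63: clothing & footwear → 0% + 0% city = 0% → £0.00
Running shoes £175.95: clothing & footwear → 0% + 0% city = 0% → £0.00
Spiral notebook £2.73: general merchandise → 8% + 2.75% city = 10.75% → £0.29
Total tax = £4.40 + £0.75 + £1.70 + £3.42 + £1.85 + £0.29 = £12.41

£12.41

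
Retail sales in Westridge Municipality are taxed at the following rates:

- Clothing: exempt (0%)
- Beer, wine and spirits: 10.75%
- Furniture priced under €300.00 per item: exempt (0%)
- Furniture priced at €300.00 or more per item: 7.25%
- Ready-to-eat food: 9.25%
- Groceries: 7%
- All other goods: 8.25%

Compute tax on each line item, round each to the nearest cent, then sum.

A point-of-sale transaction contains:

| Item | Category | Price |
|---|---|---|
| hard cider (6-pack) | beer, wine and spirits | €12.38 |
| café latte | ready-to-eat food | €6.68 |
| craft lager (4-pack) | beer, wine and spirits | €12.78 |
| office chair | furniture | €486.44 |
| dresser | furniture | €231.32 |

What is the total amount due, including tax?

€788.19

Hard cider (6-pack) €12.38: beer, wine and spirits → 10.75% → €1.33
Café latte €6.68: ready-to-eat food → 9.25% → €0.62
Craft lager (4-pack) €12.78: beer, wine and spirits → 10.75% → €1.37
Office chair €486.44: furniture, €300.00 or more → 7.25% → €35.27
Dresser €231.32: furniture, under €300.00 → 0% → €0.00
Subtotal = €749.60; tax = €38.59; total due = €788.19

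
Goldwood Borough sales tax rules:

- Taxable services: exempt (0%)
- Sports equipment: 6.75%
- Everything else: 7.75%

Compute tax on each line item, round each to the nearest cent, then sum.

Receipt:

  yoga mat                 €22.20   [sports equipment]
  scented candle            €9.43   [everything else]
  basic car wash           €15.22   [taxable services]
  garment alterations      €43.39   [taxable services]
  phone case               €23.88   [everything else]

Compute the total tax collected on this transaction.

Yoga mat €22.20: sports equipment → 6.75% → €1.50
Scented candle €9.43: everything else → 7.75% → €0.73
Basic car wash €15.22: taxable services → 0% → €0.00
Garment alterations €43.39: taxable services → 0% → €0.00
Phone case €23.88: everything else → 7.75% → €1.85
Total tax = €1.50 + €0.73 + €1.85 = €4.08

€4.08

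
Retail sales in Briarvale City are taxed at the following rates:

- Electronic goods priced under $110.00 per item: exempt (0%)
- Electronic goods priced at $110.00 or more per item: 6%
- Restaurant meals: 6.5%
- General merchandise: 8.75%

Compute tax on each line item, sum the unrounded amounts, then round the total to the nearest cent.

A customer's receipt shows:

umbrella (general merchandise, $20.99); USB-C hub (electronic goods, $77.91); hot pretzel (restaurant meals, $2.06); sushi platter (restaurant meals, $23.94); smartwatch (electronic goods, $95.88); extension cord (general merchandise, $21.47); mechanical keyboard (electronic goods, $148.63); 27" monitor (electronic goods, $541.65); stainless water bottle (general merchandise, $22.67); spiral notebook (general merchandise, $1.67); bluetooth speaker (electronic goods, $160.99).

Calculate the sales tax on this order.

$58.61

Umbrella $20.99: general merchandise → 8.75% → $1.836625
USB-C hub $77.91: electronic goods, under $110.00 → 0% → $0.00
Hot pretzel $2.06: restaurant meals → 6.5% → $0.1339
Sushi platter $23.94: restaurant meals → 6.5% → $1.5561
Smartwatch $95.88: electronic goods, under $110.00 → 0% → $0.00
Extension cord $21.47: general merchandise → 8.75% → $1.878625
Mechanical keyboard $148.63: electronic goods, $110.00 or more → 6% → $8.9178
27" monitor $541.65: electronic goods, $110.00 or more → 6% → $32.499
Stainless water bottle $22.67: general merchandise → 8.75% → $1.983625
Spiral notebook $1.67: general merchandise → 8.75% → $0.146125
Bluetooth speaker $160.99: electronic goods, $110.00 or more → 6% → $9.6594
Unrounded tax sum = $58.6112 → $58.61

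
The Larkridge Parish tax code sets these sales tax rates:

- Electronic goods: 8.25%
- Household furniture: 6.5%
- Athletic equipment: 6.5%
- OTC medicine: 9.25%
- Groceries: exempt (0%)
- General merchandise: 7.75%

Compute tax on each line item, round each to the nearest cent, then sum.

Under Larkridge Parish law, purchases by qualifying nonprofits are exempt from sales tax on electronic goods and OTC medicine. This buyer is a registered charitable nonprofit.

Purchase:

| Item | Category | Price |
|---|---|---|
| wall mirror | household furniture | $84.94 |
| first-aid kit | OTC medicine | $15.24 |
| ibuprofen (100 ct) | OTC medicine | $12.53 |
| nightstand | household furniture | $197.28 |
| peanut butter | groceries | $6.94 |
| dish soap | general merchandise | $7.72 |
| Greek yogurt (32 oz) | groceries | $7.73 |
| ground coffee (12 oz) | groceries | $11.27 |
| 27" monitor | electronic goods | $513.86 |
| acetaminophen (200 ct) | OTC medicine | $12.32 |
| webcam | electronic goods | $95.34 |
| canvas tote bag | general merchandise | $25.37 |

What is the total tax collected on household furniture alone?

$18.34

Wall mirror $84.94: household furniture → 6.5% → $5.52
Nightstand $197.28: household furniture → 6.5% → $12.82
Tax on household furniture = $5.52 + $12.82 = $18.34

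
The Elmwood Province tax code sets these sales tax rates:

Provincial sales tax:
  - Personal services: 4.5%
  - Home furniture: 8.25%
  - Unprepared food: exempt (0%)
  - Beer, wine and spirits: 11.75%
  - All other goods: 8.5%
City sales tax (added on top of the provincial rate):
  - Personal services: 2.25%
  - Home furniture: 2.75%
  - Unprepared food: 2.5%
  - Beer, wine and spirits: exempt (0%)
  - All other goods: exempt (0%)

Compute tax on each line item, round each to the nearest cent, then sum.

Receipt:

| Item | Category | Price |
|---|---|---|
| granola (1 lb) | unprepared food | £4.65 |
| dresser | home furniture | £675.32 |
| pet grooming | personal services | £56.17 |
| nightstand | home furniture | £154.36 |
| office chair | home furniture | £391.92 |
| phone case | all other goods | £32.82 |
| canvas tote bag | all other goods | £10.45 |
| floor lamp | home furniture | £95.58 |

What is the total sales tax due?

Granola (1 lb) £4.65: unprepared food → 0% + 2.5% city = 2.5% → £0.12
Dresser £675.32: home furniture → 8.25% + 2.75% city = 11% → £74.29
Pet grooming £56.17: personal services → 4.5% + 2.25% city = 6.75% → £3.79
Nightstand £154.36: home furniture → 8.25% + 2.75% city = 11% → £16.98
Office chair £391.92: home furniture → 8.25% + 2.75% city = 11% → £43.11
Phone case £32.82: all other goods → 8.5% + 0% city = 8.5% → £2.79
Canvas tote bag £10.45: all other goods → 8.5% + 0% city = 8.5% → £0.89
Floor lamp £95.58: home furniture → 8.25% + 2.75% city = 11% → £10.51
Total tax = £0.12 + £74.29 + £3.79 + £16.98 + £43.11 + £2.79 + £0.89 + £10.51 = £152.48

£152.48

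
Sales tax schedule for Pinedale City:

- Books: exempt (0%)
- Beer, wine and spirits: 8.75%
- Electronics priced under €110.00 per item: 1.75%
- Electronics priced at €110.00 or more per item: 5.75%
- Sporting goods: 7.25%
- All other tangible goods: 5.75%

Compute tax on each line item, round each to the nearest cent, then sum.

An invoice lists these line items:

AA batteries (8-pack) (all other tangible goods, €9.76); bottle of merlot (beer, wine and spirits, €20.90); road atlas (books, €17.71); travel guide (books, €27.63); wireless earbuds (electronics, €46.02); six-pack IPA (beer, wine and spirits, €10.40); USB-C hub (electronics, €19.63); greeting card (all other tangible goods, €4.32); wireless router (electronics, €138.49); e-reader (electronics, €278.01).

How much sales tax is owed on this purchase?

AA batteries (8-pack) €9.76: all other tangible goods → 5.75% → €0.56
Bottle of merlot €20.90: beer, wine and spirits → 8.75% → €1.83
Road atlas €17.71: books → 0% → €0.00
Travel guide €27.63: books → 0% → €0.00
Wireless earbuds €46.02: electronics, under €110.00 → 1.75% → €0.81
Six-pack IPA €10.40: beer, wine and spirits → 8.75% → €0.91
USB-C hub €19.63: electronics, under €110.00 → 1.75% → €0.34
Greeting card €4.32: all other tangible goods → 5.75% → €0.25
Wireless router €138.49: electronics, €110.00 or more → 5.75% → €7.96
E-reader €278.01: electronics, €110.00 or more → 5.75% → €15.99
Total tax = €0.56 + €1.83 + €0.81 + €0.91 + €0.34 + €0.25 + €7.96 + €15.99 = €28.65

€28.65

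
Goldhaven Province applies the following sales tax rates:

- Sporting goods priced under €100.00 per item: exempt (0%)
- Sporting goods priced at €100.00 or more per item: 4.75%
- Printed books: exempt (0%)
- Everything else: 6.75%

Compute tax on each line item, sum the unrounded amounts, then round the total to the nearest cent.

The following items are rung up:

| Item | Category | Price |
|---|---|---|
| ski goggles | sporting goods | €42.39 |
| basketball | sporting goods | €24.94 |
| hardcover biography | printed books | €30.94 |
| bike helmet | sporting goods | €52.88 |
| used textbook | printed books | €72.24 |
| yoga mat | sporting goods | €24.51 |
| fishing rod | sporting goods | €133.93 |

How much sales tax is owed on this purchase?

Ski goggles €42.39: sporting goods, under €100.00 → 0% → €0.00
Basketball €24.94: sporting goods, under €100.00 → 0% → €0.00
Hardcover biography €30.94: printed books → 0% → €0.00
Bike helmet €52.88: sporting goods, under €100.00 → 0% → €0.00
Used textbook €72.24: printed books → 0% → €0.00
Yoga mat €24.51: sporting goods, under €100.00 → 0% → €0.00
Fishing rod €133.93: sporting goods, €100.00 or more → 4.75% → €6.361675
Unrounded tax sum = €6.361675 → €6.36

€6.36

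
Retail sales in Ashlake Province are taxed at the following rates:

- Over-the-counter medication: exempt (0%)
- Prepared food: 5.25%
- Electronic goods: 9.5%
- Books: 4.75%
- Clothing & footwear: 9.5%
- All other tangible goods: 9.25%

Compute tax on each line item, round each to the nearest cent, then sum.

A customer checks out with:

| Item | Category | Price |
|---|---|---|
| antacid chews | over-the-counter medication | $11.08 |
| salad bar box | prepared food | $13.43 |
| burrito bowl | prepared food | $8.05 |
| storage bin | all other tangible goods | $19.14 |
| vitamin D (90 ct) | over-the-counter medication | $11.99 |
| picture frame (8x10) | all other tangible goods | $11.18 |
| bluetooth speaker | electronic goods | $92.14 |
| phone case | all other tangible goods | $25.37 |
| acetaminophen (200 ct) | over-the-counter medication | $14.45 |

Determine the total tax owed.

Antacid chews $11.08: over-the-counter medication → 0% → $0.00
Salad bar box $13.43: prepared food → 5.25% → $0.71
Burrito bowl $8.05: prepared food → 5.25% → $0.42
Storage bin $19.14: all other tangible goods → 9.25% → $1.77
Vitamin D (90 ct) $11.99: over-the-counter medication → 0% → $0.00
Picture frame (8x10) $11.18: all other tangible goods → 9.25% → $1.03
Bluetooth speaker $92.14: electronic goods → 9.5% → $8.75
Phone case $25.37: all other tangible goods → 9.25% → $2.35
Acetaminophen (200 ct) $14.45: over-the-counter medication → 0% → $0.00
Total tax = $0.71 + $0.42 + $1.77 + $1.03 + $8.75 + $2.35 = $15.03

$15.03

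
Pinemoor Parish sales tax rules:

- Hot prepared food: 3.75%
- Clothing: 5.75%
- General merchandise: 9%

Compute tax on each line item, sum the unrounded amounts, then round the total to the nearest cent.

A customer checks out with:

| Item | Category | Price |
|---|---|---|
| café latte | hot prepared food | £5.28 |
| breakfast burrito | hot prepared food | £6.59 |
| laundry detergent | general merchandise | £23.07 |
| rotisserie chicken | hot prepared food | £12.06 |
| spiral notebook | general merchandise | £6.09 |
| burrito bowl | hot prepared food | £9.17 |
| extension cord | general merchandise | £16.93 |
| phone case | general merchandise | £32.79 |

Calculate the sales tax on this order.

Café latte £5.28: hot prepared food → 3.75% → £0.198
Breakfast burrito £6.59: hot prepared food → 3.75% → £0.247125
Laundry detergent £23.07: general merchandise → 9% → £2.0763
Rotisserie chicken £12.06: hot prepared food → 3.75% → £0.45225
Spiral notebook £6.09: general merchandise → 9% → £0.5481
Burrito bowl £9.17: hot prepared food → 3.75% → £0.343875
Extension cord £16.93: general merchandise → 9% → £1.5237
Phone case £32.79: general merchandise → 9% → £2.9511
Unrounded tax sum = £8.34045 → £8.34

£8.34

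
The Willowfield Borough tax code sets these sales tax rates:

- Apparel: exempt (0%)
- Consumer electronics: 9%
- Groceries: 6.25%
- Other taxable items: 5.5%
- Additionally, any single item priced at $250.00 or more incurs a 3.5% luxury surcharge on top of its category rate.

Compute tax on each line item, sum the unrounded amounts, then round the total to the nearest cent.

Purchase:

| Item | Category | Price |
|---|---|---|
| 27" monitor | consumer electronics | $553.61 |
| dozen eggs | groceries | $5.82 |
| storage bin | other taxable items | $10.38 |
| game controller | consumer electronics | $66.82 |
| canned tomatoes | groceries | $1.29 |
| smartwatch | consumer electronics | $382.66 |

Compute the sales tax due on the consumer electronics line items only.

$123.05

27" monitor $553.61: consumer electronics → 9% + 3.5% surcharge = 12.5% → $69.20125
Game controller $66.82: consumer electronics → 9% → $6.0138
Smartwatch $382.66: consumer electronics → 9% + 3.5% surcharge = 12.5% → $47.8325
Tax on consumer electronics: unrounded sum = $123.04755 → $123.05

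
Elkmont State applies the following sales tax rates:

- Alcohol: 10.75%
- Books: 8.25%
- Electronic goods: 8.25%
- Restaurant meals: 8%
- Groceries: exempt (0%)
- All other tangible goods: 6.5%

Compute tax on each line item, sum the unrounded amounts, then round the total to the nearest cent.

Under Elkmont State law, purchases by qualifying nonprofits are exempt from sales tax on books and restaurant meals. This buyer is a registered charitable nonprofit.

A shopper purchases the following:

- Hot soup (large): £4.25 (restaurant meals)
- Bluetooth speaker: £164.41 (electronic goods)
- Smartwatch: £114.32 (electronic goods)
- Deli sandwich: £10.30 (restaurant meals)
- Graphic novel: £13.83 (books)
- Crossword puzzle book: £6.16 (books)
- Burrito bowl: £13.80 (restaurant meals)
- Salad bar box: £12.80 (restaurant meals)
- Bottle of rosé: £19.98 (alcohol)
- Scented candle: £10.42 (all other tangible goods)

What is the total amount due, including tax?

£396.09

Hot soup (large) £4.25: restaurant meals, buyer-exempt → 0% → £0.00
Bluetooth speaker £164.41: electronic goods → 8.25% → £13.563825
Smartwatch £114.32: electronic goods → 8.25% → £9.4314
Deli sandwich £10.30: restaurant meals, buyer-exempt → 0% → £0.00
Graphic novel £13.83: books, buyer-exempt → 0% → £0.00
Crossword puzzle book £6.16: books, buyer-exempt → 0% → £0.00
Burrito bowl £13.80: restaurant meals, buyer-exempt → 0% → £0.00
Salad bar box £12.80: restaurant meals, buyer-exempt → 0% → £0.00
Bottle of rosé £19.98: alcohol → 10.75% → £2.14785
Scented candle £10.42: all other tangible goods → 6.5% → £0.6773
Subtotal = £370.27; unrounded tax = £25.820375 → £25.82; total due = £396.09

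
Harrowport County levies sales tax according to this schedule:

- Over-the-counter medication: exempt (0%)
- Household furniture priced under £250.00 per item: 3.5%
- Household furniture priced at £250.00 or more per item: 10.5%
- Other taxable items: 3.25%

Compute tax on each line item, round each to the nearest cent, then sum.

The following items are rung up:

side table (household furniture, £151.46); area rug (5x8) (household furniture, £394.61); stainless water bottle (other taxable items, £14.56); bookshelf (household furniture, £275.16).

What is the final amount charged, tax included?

£911.88

Side table £151.46: household furniture, under £250.00 → 3.5% → £5.30
Area rug (5x8) £394.61: household furniture, £250.00 or more → 10.5% → £41.43
Stainless water bottle £14.56: other taxable items → 3.25% → £0.47
Bookshelf £275.16: household furniture, £250.00 or more → 10.5% → £28.89
Subtotal = £835.79; tax = £76.09; total due = £911.88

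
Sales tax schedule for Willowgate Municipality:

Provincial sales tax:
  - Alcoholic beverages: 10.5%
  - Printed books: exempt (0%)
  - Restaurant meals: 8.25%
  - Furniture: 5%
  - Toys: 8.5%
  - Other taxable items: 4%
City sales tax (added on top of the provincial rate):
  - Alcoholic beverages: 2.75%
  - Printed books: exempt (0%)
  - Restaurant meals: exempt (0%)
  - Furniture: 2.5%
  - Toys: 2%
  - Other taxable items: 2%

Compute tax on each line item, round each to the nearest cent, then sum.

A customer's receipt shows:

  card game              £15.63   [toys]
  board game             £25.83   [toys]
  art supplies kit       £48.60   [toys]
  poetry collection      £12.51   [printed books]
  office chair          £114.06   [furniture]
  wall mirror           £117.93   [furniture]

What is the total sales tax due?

£26.84

Card game £15.63: toys → 8.5% + 2% city = 10.5% → £1.64
Board game £25.83: toys → 8.5% + 2% city = 10.5% → £2.71
Art supplies kit £48.60: toys → 8.5% + 2% city = 10.5% → £5.10
Poetry collection £12.51: printed books → 0% + 0% city = 0% → £0.00
Office chair £114.06: furniture → 5% + 2.5% city = 7.5% → £8.55
Wall mirror £117.93: furniture → 5% + 2.5% city = 7.5% → £8.84
Total tax = £1.64 + £2.71 + £5.10 + £8.55 + £8.84 = £26.84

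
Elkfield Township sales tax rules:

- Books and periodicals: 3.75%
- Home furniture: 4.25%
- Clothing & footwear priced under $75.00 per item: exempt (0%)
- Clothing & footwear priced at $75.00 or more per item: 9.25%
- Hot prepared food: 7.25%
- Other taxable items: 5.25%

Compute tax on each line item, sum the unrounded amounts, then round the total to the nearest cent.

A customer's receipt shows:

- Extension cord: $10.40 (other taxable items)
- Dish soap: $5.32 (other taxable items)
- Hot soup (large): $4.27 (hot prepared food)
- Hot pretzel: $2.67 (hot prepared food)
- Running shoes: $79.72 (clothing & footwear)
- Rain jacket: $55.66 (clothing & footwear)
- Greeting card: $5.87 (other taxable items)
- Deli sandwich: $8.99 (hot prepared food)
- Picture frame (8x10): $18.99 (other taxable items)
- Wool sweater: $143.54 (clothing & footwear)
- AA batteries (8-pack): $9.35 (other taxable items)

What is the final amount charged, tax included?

$369.21

Extension cord $10.40: other taxable items → 5.25% → $0.546
Dish soap $5.32: other taxable items → 5.25% → $0.2793
Hot soup (large) $4.27: hot prepared food → 7.25% → $0.309575
Hot pretzel $2.67: hot prepared food → 7.25% → $0.193575
Running shoes $79.72: clothing & footwear, $75.00 or more → 9.25% → $7.3741
Rain jacket $55.66: clothing & footwear, under $75.00 → 0% → $0.00
Greeting card $5.87: other taxable items → 5.25% → $0.308175
Deli sandwich $8.99: hot prepared food → 7.25% → $0.651775
Picture frame (8x10) $18.99: other taxable items → 5.25% → $0.996975
Wool sweater $143.54: clothing & footwear, $75.00 or more → 9.25% → $13.27745
AA batteries (8-pack) $9.35: other taxable items → 5.25% → $0.490875
Subtotal = $344.78; unrounded tax = $24.4278 → $24.43; total due = $369.21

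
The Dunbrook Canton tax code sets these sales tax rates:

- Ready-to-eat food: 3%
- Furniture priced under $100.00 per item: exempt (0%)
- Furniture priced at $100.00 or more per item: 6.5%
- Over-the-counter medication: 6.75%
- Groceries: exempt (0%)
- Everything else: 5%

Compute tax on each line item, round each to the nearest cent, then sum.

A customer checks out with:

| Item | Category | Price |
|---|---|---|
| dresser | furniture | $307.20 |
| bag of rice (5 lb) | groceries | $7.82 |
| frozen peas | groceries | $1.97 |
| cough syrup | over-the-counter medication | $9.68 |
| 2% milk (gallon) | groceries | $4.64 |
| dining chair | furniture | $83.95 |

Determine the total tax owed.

Dresser $307.20: furniture, $100.00 or more → 6.5% → $19.97
Bag of rice (5 lb) $7.82: groceries → 0% → $0.00
Frozen peas $1.97: groceries → 0% → $0.00
Cough syrup $9.68: over-the-counter medication → 6.75% → $0.65
2% milk (gallon) $4.64: groceries → 0% → $0.00
Dining chair $83.95: furniture, under $100.00 → 0% → $0.00
Total tax = $19.97 + $0.65 = $20.62

$20.62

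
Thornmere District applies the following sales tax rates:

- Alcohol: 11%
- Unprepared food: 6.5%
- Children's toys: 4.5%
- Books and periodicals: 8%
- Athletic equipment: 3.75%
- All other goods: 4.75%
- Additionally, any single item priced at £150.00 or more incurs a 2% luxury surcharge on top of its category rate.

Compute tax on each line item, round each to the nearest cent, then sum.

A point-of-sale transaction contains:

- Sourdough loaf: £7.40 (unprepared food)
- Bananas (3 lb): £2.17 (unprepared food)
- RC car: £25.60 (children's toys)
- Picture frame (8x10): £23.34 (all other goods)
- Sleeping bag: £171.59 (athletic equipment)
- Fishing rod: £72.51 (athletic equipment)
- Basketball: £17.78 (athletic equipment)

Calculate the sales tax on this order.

£16.14

Sourdough loaf £7.40: unprepared food → 6.5% → £0.48
Bananas (3 lb) £2.17: unprepared food → 6.5% → £0.14
RC car £25.60: children's toys → 4.5% → £1.15
Picture frame (8x10) £23.34: all other goods → 4.75% → £1.11
Sleeping bag £171.59: athletic equipment → 3.75% + 2% surcharge = 5.75% → £9.87
Fishing rod £72.51: athletic equipment → 3.75% → £2.72
Basketball £17.78: athletic equipment → 3.75% → £0.67
Total tax = £0.48 + £0.14 + £1.15 + £1.11 + £9.87 + £2.72 + £0.67 = £16.14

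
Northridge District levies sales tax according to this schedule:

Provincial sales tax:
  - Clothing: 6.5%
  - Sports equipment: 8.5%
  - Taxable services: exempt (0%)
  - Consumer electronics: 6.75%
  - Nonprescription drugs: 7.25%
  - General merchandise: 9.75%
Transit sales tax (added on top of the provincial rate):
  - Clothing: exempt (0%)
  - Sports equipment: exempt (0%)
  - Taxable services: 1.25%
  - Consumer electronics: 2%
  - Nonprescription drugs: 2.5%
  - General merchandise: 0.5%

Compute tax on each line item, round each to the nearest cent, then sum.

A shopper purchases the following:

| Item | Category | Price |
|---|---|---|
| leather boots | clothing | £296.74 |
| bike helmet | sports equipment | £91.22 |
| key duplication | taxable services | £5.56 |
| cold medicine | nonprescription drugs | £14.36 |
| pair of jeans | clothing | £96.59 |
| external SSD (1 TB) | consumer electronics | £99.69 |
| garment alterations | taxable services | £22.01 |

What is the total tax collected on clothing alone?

Leather boots £296.74: clothing → 6.5% + 0% transit = 6.5% → £19.29
Pair of jeans £96.59: clothing → 6.5% + 0% transit = 6.5% → £6.28
Tax on clothing = £19.29 + £6.28 = £25.57

£25.57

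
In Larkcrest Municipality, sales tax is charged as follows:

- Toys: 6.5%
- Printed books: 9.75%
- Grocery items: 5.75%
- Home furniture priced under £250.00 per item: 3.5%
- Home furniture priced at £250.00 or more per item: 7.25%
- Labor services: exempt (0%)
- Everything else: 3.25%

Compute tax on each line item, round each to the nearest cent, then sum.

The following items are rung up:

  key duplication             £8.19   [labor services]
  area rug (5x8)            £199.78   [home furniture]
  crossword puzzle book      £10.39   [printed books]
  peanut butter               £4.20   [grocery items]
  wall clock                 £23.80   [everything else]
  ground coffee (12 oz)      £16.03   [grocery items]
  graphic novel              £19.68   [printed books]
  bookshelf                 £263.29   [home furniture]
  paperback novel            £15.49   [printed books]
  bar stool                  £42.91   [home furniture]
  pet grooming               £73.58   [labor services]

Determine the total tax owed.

Key duplication £8.19: labor services → 0% → £0.00
Area rug (5x8) £199.78: home furniture, under £250.00 → 3.5% → £6.99
Crossword puzzle book £10.39: printed books → 9.75% → £1.01
Peanut butter £4.20: grocery items → 5.75% → £0.24
Wall clock £23.80: everything else → 3.25% → £0.77
Ground coffee (12 oz) £16.03: grocery items → 5.75% → £0.92
Graphic novel £19.68: printed books → 9.75% → £1.92
Bookshelf £263.29: home furniture, £250.00 or more → 7.25% → £19.09
Paperback novel £15.49: printed books → 9.75% → £1.51
Bar stool £42.91: home furniture, under £250.00 → 3.5% → £1.50
Pet grooming £73.58: labor services → 0% → £0.00
Total tax = £6.99 + £1.01 + £0.24 + £0.77 + £0.92 + £1.92 + £19.09 + £1.51 + £1.50 = £33.95

£33.95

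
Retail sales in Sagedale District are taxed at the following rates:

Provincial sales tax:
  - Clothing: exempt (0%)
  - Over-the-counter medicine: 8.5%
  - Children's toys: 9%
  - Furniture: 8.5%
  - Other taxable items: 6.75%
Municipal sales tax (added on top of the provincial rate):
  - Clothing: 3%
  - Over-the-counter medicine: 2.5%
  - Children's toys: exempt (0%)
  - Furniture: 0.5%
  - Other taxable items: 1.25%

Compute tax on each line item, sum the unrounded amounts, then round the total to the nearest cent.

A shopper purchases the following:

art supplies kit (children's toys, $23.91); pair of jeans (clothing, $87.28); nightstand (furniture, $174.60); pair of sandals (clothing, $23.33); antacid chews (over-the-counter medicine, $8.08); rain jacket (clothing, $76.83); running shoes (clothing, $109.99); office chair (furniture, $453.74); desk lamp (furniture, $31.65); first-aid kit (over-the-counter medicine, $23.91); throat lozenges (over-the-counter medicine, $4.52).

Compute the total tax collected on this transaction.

$74.49

Art supplies kit $23.91: children's toys → 9% + 0% municipal = 9% → $2.1519
Pair of jeans $87.28: clothing → 0% + 3% municipal = 3% → $2.6184
Nightstand $174.60: furniture → 8.5% + 0.5% municipal = 9% → $15.714
Pair of sandals $23.33: clothing → 0% + 3% municipal = 3% → $0.6999
Antacid chews $8.08: over-the-counter medicine → 8.5% + 2.5% municipal = 11% → $0.8888
Rain jacket $76.83: clothing → 0% + 3% municipal = 3% → $2.3049
Running shoes $109.99: clothing → 0% + 3% municipal = 3% → $3.2997
Office chair $453.74: furniture → 8.5% + 0.5% municipal = 9% → $40.8366
Desk lamp $31.65: furniture → 8.5% + 0.5% municipal = 9% → $2.8485
First-aid kit $23.91: over-the-counter medicine → 8.5% + 2.5% municipal = 11% → $2.6301
Throat lozenges $4.52: over-the-counter medicine → 8.5% + 2.5% municipal = 11% → $0.4972
Unrounded tax sum = $74.49 → $74.49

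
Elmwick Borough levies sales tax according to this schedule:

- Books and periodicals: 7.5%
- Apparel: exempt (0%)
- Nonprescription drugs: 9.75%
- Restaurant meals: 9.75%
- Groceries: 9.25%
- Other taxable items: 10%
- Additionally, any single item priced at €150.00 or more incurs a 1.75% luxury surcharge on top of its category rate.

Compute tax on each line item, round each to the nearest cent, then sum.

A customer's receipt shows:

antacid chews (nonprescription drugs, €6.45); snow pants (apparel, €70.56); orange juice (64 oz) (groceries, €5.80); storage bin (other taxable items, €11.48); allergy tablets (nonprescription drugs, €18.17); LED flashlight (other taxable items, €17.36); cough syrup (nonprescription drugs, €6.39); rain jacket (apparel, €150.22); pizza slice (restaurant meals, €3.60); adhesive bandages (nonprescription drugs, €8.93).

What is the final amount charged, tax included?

Antacid chews €6.45: nonprescription drugs → 9.75% → €0.63
Snow pants €70.56: apparel → 0% → €0.00
Orange juice (64 oz) €5.80: groceries → 9.25% → €0.54
Storage bin €11.48: other taxable items → 10% → €1.15
Allergy tablets €18.17: nonprescription drugs → 9.75% → €1.77
LED flashlight €17.36: other taxable items → 10% → €1.74
Cough syrup €6.39: nonprescription drugs → 9.75% → €0.62
Rain jacket €150.22: apparel → 0% + 1.75% surcharge = 1.75% → €2.63
Pizza slice €3.60: restaurant meals → 9.75% → €0.35
Adhesive bandages €8.93: nonprescription drugs → 9.75% → €0.87
Subtotal = €298.96; tax = €10.30; total due = €309.26

€309.26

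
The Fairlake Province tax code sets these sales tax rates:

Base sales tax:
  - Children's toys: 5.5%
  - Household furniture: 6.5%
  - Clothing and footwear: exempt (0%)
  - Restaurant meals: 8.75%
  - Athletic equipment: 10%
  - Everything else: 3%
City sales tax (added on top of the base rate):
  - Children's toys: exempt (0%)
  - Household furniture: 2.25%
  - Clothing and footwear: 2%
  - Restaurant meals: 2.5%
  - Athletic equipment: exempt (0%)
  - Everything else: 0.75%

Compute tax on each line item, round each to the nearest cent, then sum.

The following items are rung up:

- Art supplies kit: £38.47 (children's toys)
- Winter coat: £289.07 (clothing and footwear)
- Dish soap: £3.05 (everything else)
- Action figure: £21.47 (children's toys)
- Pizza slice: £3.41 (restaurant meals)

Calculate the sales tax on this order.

Art supplies kit £38.47: children's toys → 5.5% + 0% city = 5.5% → £2.12
Winter coat £289.07: clothing and footwear → 0% + 2% city = 2% → £5.78
Dish soap £3.05: everything else → 3% + 0.75% city = 3.75% → £0.11
Action figure £21.47: children's toys → 5.5% + 0% city = 5.5% → £1.18
Pizza slice £3.41: restaurant meals → 8.75% + 2.5% city = 11.25% → £0.38
Total tax = £2.12 + £5.78 + £0.11 + £1.18 + £0.38 = £9.57

£9.57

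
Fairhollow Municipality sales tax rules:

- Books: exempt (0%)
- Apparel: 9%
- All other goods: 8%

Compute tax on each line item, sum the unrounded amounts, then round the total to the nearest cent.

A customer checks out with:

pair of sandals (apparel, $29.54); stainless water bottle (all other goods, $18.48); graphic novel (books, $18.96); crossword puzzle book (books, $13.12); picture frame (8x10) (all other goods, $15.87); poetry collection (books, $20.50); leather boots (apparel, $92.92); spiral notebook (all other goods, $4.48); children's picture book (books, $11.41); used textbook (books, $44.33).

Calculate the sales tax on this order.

$14.13

Pair of sandals $29.54: apparel → 9% → $2.6586
Stainless water bottle $18.48: all other goods → 8% → $1.4784
Graphic novel $18.96: books → 0% → $0.00
Crossword puzzle book $13.12: books → 0% → $0.00
Picture frame (8x10) $15.87: all other goods → 8% → $1.2696
Poetry collection $20.50: books → 0% → $0.00
Leather boots $92.92: apparel → 9% → $8.3628
Spiral notebook $4.48: all other goods → 8% → $0.3584
Children's picture book $11.41: books → 0% → $0.00
Used textbook $44.33: books → 0% → $0.00
Unrounded tax sum = $14.1278 → $14.13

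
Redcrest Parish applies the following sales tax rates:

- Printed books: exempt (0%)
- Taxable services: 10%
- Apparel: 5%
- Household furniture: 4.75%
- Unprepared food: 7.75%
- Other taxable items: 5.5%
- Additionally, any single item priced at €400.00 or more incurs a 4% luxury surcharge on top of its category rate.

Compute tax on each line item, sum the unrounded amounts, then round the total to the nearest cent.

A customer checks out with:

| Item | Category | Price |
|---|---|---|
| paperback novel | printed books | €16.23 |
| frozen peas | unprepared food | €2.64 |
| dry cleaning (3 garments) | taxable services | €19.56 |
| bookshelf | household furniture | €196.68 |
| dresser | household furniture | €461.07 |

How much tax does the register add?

Paperback novel €16.23: printed books → 0% → €0.00
Frozen peas €2.64: unprepared food → 7.75% → €0.2046
Dry cleaning (3 garments) €19.56: taxable services → 10% → €1.956
Bookshelf €196.68: household furniture → 4.75% → €9.3423
Dresser €461.07: household furniture → 4.75% + 4% surcharge = 8.75% → €40.343625
Unrounded tax sum = €51.846525 → €51.85

€51.85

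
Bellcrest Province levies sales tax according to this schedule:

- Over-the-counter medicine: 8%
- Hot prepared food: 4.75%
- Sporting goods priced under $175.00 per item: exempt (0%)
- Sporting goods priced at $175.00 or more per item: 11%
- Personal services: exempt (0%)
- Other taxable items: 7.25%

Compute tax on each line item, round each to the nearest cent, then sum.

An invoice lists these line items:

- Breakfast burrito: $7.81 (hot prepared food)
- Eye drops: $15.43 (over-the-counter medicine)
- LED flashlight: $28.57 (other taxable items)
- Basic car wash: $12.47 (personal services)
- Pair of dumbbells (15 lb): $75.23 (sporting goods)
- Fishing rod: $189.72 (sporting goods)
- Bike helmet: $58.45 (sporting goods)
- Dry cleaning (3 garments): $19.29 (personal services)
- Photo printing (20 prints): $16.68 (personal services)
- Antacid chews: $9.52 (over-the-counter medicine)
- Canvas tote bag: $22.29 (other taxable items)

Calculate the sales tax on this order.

$26.92

Breakfast burrito $7.81: hot prepared food → 4.75% → $0.37
Eye drops $15.43: over-the-counter medicine → 8% → $1.23
LED flashlight $28.57: other taxable items → 7.25% → $2.07
Basic car wash $12.47: personal services → 0% → $0.00
Pair of dumbbells (15 lb) $75.23: sporting goods, under $175.00 → 0% → $0.00
Fishing rod $189.72: sporting goods, $175.00 or more → 11% → $20.87
Bike helmet $58.45: sporting goods, under $175.00 → 0% → $0.00
Dry cleaning (3 garments) $19.29: personal services → 0% → $0.00
Photo printing (20 prints) $16.68: personal services → 0% → $0.00
Antacid chews $9.52: over-the-counter medicine → 8% → $0.76
Canvas tote bag $22.29: other taxable items → 7.25% → $1.62
Total tax = $0.37 + $1.23 + $2.07 + $20.87 + $0.76 + $1.62 = $26.92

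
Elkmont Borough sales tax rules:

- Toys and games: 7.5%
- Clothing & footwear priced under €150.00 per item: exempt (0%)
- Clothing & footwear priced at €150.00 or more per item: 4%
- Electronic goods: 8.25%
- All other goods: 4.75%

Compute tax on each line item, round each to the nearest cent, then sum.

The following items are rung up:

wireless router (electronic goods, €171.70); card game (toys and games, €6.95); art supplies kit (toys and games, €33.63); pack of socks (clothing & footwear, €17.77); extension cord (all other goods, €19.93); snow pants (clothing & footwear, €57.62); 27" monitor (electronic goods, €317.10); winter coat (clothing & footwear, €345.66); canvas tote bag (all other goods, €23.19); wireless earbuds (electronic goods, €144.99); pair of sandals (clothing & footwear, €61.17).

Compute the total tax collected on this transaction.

€71.21

Wireless router €171.70: electronic goods → 8.25% → €14.17
Card game €6.95: toys and games → 7.5% → €0.52
Art supplies kit €33.63: toys and games → 7.5% → €2.52
Pack of socks €17.77: clothing & footwear, under €150.00 → 0% → €0.00
Extension cord €19.93: all other goods → 4.75% → €0.95
Snow pants €57.62: clothing & footwear, under €150.00 → 0% → €0.00
27" monitor €317.10: electronic goods → 8.25% → €26.16
Winter coat €345.66: clothing & footwear, €150.00 or more → 4% → €13.83
Canvas tote bag €23.19: all other goods → 4.75% → €1.10
Wireless earbuds €144.99: electronic goods → 8.25% → €11.96
Pair of sandals €61.17: clothing & footwear, under €150.00 → 0% → €0.00
Total tax = €14.17 + €0.52 + €2.52 + €0.95 + €26.16 + €13.83 + €1.10 + €11.96 = €71.21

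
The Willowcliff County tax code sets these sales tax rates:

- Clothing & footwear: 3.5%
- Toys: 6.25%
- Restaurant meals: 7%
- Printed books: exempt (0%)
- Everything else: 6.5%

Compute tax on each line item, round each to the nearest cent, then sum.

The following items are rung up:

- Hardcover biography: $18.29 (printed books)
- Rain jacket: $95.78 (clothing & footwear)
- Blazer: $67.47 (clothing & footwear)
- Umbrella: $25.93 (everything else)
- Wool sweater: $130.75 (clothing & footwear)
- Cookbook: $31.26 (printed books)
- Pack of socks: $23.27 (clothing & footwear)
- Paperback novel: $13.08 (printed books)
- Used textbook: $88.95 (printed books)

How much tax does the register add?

Hardcover biography $18.29: printed books → 0% → $0.00
Rain jacket $95.78: clothing & footwear → 3.5% → $3.35
Blazer $67.47: clothing & footwear → 3.5% → $2.36
Umbrella $25.93: everything else → 6.5% → $1.69
Wool sweater $130.75: clothing & footwear → 3.5% → $4.58
Cookbook $31.26: printed books → 0% → $0.00
Pack of socks $23.27: clothing & footwear → 3.5% → $0.81
Paperback novel $13.08: printed books → 0% → $0.00
Used textbook $88.95: printed books → 0% → $0.00
Total tax = $3.35 + $2.36 + $1.69 + $4.58 + $0.81 = $12.79

$12.79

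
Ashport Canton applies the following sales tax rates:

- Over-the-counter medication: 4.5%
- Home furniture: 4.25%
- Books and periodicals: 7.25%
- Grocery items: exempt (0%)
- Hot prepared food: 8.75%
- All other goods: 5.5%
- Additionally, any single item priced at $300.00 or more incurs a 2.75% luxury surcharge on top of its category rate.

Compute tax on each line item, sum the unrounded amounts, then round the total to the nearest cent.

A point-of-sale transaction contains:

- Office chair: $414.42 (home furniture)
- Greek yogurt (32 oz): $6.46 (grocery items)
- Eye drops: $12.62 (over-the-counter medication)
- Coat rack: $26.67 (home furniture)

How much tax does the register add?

$30.71

Office chair $414.42: home furniture → 4.25% + 2.75% surcharge = 7% → $29.0094
Greek yogurt (32 oz) $6.46: grocery items → 0% → $0.00
Eye drops $12.62: over-the-counter medication → 4.5% → $0.5679
Coat rack $26.67: home furniture → 4.25% → $1.133475
Unrounded tax sum = $30.710775 → $30.71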